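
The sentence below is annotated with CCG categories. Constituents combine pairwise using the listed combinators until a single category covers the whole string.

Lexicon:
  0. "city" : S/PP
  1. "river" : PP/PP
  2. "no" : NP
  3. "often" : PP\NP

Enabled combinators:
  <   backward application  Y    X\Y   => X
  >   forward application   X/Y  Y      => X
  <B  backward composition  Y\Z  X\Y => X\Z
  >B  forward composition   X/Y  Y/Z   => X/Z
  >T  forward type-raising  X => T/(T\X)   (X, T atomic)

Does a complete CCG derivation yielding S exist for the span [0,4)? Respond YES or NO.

YES

[0,4] S   >
  [0,2] S/PP   >B
    [0,1] "city" : S/PP
    [1,2] "river" : PP/PP
  [2,4] PP   >
    [2,3] PP/(PP\NP)   >T
      [2,3] "no" : NP
    [3,4] "often" : PP\NP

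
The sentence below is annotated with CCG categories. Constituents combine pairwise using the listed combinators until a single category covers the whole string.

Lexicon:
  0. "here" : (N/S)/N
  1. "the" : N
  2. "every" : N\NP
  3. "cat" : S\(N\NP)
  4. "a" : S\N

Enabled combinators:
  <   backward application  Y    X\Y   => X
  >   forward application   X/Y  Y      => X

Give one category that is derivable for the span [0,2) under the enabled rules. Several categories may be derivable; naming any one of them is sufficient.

N/S

[0,5] S   <
  [0,4] N   >
    [0,2] N/S   >
      [0,1] "here" : (N/S)/N
      [1,2] "the" : N
    [2,4] S   <
      [2,3] "every" : N\NP
      [3,4] "cat" : S\(N\NP)
  [4,5] "a" : S\N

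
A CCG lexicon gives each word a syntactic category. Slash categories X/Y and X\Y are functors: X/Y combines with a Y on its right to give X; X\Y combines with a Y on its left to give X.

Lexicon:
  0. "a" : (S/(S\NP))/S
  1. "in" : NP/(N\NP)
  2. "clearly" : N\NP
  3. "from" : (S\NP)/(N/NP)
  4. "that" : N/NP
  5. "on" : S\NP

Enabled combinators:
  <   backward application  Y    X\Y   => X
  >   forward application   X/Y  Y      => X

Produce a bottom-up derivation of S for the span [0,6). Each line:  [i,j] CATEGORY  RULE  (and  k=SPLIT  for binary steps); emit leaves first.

[0,1] (S/(S\NP))/S  lex  "a"
[1,2] NP/(N\NP)  lex  "in"
[2,3] N\NP  lex  "clearly"
[1,3] NP  >  k=2
[3,4] (S\NP)/(N/NP)  lex  "from"
[4,5] N/NP  lex  "that"
[3,5] S\NP  >  k=4
[1,5] S  <  k=3
[0,5] S/(S\NP)  >  k=1
[5,6] S\NP  lex  "on"
[0,6] S  >  k=5

[0,6] S   >
  [0,5] S/(S\NP)   >
    [0,1] "a" : (S/(S\NP))/S
    [1,5] S   <
      [1,3] NP   >
        [1,2] "in" : NP/(N\NP)
        [2,3] "clearly" : N\NP
      [3,5] S\NP   >
        [3,4] "from" : (S\NP)/(N/NP)
        [4,5] "that" : N/NP
  [5,6] "on" : S\NP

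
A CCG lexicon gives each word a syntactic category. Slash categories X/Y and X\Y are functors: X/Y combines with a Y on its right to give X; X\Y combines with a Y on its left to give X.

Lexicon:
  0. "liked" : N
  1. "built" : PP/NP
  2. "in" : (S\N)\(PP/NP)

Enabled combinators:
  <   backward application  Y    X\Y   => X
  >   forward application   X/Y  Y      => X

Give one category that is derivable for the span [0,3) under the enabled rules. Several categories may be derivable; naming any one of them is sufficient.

[0,3] S   <
  [0,1] "liked" : N
  [1,3] S\N   <
    [1,2] "built" : PP/NP
    [2,3] "in" : (S\N)\(PP/NP)

S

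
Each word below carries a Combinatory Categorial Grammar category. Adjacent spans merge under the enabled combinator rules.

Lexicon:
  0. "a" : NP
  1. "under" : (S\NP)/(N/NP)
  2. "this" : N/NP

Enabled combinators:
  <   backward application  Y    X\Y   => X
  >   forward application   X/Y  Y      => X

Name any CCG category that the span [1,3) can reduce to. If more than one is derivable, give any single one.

S\NP

[0,3] S   <
  [0,1] "a" : NP
  [1,3] S\NP   >
    [1,2] "under" : (S\NP)/(N/NP)
    [2,3] "this" : N/NP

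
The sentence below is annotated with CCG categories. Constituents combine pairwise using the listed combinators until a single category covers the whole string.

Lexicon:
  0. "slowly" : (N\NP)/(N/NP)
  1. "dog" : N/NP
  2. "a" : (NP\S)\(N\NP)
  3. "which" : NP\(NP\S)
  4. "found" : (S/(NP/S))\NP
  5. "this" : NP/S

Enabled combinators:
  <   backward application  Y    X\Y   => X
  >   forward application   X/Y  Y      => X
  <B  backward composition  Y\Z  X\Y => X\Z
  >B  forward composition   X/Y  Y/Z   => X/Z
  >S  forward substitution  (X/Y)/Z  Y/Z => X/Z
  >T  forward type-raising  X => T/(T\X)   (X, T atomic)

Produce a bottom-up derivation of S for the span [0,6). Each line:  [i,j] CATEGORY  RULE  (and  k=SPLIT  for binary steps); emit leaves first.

[0,6] S   >
  [0,5] S/(NP/S)   <
    [0,4] NP   <
      [0,3] NP\S   <
        [0,2] N\NP   >
          [0,1] "slowly" : (N\NP)/(N/NP)
          [1,2] "dog" : N/NP
        [2,3] "a" : (NP\S)\(N\NP)
      [3,4] "which" : NP\(NP\S)
    [4,5] "found" : (S/(NP/S))\NP
  [5,6] "this" : NP/S

[0,1] (N\NP)/(N/NP)  lex  "slowly"
[1,2] N/NP  lex  "dog"
[0,2] N\NP  >  k=1
[2,3] (NP\S)\(N\NP)  lex  "a"
[0,3] NP\S  <  k=2
[3,4] NP\(NP\S)  lex  "which"
[0,4] NP  <  k=3
[4,5] (S/(NP/S))\NP  lex  "found"
[0,5] S/(NP/S)  <  k=4
[5,6] NP/S  lex  "this"
[0,6] S  >  k=5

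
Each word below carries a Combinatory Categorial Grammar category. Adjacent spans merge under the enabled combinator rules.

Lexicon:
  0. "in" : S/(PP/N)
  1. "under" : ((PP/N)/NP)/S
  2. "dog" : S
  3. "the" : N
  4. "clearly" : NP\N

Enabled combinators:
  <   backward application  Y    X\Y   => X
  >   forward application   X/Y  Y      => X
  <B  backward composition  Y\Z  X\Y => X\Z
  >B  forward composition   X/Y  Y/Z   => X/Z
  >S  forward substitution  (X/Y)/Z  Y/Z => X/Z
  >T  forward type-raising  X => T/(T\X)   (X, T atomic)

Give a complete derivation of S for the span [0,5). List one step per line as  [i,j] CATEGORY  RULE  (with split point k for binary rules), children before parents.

[0,5] S   >
  [0,1] "in" : S/(PP/N)
  [1,5] PP/N   >
    [1,3] (PP/N)/NP   >
      [1,2] "under" : ((PP/N)/NP)/S
      [2,3] "dog" : S
    [3,5] NP   <
      [3,4] "the" : N
      [4,5] "clearly" : NP\N

[0,1] S/(PP/N)  lex  "in"
[1,2] ((PP/N)/NP)/S  lex  "under"
[2,3] S  lex  "dog"
[1,3] (PP/N)/NP  >  k=2
[3,4] N  lex  "the"
[4,5] NP\N  lex  "clearly"
[3,5] NP  <  k=4
[1,5] PP/N  >  k=3
[0,5] S  >  k=1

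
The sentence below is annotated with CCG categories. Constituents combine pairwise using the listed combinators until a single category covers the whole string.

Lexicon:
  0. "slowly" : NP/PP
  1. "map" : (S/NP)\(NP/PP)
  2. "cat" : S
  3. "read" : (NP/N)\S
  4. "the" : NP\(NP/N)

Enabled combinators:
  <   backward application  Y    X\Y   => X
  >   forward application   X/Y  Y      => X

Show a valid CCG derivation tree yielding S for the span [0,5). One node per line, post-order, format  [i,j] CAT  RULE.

[0,5] S   >
  [0,2] S/NP   <
    [0,1] "slowly" : NP/PP
    [1,2] "map" : (S/NP)\(NP/PP)
  [2,5] NP   <
    [2,4] NP/N   <
      [2,3] "cat" : S
      [3,4] "read" : (NP/N)\S
    [4,5] "the" : NP\(NP/N)

[0,1] NP/PP  lex  "slowly"
[1,2] (S/NP)\(NP/PP)  lex  "map"
[0,2] S/NP  <  k=1
[2,3] S  lex  "cat"
[3,4] (NP/N)\S  lex  "read"
[2,4] NP/N  <  k=3
[4,5] NP\(NP/N)  lex  "the"
[2,5] NP  <  k=4
[0,5] S  >  k=2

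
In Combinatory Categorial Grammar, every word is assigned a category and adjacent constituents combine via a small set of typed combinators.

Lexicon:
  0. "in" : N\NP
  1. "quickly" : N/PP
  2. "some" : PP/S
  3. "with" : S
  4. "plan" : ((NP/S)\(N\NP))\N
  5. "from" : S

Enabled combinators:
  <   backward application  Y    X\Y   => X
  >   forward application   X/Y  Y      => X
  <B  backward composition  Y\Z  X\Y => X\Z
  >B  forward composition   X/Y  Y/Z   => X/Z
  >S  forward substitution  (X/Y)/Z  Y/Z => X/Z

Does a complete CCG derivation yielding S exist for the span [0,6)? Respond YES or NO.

N\NP N/PP PP/S S ((NP/S)\(N\NP))\N S
CKY chart[0,6] = {NP}; S ∉ chart

NO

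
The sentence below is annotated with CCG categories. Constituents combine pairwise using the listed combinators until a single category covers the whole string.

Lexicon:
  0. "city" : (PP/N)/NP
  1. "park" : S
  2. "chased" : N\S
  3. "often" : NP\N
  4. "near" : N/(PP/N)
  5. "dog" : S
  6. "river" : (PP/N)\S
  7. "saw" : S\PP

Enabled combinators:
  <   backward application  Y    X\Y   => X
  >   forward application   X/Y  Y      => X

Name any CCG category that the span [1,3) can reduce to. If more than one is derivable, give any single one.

[0,8] S   <
  [0,7] PP   >
    [0,4] PP/N   >
      [0,1] "city" : (PP/N)/NP
      [1,4] NP   <
        [1,3] N   <
          [1,2] "park" : S
          [2,3] "chased" : N\S
        [3,4] "often" : NP\N
    [4,7] N   >
      [4,5] "near" : N/(PP/N)
      [5,7] PP/N   <
        [5,6] "dog" : S
        [6,7] "river" : (PP/N)\S
  [7,8] "saw" : S\PP

N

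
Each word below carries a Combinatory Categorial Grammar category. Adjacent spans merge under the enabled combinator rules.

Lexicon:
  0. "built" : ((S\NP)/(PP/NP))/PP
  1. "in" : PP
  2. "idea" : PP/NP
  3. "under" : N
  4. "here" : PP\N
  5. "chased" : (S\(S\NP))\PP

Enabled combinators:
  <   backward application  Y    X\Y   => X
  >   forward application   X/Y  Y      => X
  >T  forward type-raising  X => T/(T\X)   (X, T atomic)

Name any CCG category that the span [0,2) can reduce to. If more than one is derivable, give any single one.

[0,6] S   <
  [0,3] S\NP   >
    [0,2] (S\NP)/(PP/NP)   >
      [0,1] "built" : ((S\NP)/(PP/NP))/PP
      [1,2] "in" : PP
    [2,3] "idea" : PP/NP
  [3,6] S\(S\NP)   <
    [3,5] PP   <
      [3,4] "under" : N
      [4,5] "here" : PP\N
    [5,6] "chased" : (S\(S\NP))\PP

(S\NP)/(PP/NP)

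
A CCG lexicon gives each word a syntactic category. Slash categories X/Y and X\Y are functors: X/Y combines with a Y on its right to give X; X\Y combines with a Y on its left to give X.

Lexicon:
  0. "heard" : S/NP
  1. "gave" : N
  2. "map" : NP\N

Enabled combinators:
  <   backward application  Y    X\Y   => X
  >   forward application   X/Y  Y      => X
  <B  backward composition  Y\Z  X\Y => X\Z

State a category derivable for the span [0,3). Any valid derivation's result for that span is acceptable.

[0,3] S   >
  [0,1] "heard" : S/NP
  [1,3] NP   <
    [1,2] "gave" : N
    [2,3] "map" : NP\N

S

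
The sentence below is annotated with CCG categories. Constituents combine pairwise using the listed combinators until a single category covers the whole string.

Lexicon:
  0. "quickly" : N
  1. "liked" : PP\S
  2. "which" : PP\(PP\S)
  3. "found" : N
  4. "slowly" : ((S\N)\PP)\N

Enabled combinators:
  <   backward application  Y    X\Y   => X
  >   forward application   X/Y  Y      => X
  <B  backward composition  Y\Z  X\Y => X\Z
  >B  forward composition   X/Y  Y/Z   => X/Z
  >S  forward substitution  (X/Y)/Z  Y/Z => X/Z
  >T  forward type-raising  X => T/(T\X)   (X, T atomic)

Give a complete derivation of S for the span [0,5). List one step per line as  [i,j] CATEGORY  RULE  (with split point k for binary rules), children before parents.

[0,5] S   <
  [0,1] "quickly" : N
  [1,5] S\N   <
    [1,3] PP   <
      [1,2] "liked" : PP\S
      [2,3] "which" : PP\(PP\S)
    [3,5] (S\N)\PP   <
      [3,4] "found" : N
      [4,5] "slowly" : ((S\N)\PP)\N

[0,1] N  lex  "quickly"
[1,2] PP\S  lex  "liked"
[2,3] PP\(PP\S)  lex  "which"
[1,3] PP  <  k=2
[3,4] N  lex  "found"
[4,5] ((S\N)\PP)\N  lex  "slowly"
[3,5] (S\N)\PP  <  k=4
[1,5] S\N  <  k=3
[0,5] S  <  k=1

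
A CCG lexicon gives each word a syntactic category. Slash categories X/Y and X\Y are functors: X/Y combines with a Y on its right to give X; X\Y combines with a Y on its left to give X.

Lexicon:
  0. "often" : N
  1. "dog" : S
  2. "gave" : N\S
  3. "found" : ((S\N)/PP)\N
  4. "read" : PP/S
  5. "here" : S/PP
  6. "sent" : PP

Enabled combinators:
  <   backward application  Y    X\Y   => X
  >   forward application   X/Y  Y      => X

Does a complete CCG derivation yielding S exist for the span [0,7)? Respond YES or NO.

YES

[0,7] S   <
  [0,1] "often" : N
  [1,7] S\N   >
    [1,4] (S\N)/PP   <
      [1,3] N   <
        [1,2] "dog" : S
        [2,3] "gave" : N\S
      [3,4] "found" : ((S\N)/PP)\N
    [4,7] PP   >
      [4,5] "read" : PP/S
      [5,7] S   >
        [5,6] "here" : S/PP
        [6,7] "sent" : PP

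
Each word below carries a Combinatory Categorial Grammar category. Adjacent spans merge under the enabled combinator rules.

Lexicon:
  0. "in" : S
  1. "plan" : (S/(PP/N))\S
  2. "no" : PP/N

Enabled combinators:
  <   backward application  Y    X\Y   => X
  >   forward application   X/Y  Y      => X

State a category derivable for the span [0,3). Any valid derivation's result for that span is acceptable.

S

[0,3] S   >
  [0,2] S/(PP/N)   <
    [0,1] "in" : S
    [1,2] "plan" : (S/(PP/N))\S
  [2,3] "no" : PP/N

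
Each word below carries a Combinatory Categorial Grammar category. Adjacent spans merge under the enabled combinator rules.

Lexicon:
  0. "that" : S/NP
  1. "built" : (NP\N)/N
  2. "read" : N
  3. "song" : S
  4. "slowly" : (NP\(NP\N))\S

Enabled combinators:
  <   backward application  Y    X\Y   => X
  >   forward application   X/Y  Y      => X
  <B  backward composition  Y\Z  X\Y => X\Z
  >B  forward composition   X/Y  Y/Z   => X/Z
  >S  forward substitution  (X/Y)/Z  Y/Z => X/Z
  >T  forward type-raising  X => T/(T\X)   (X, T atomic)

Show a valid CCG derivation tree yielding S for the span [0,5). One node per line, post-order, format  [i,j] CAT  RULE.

[0,1] S/NP  lex  "that"
[1,2] (NP\N)/N  lex  "built"
[2,3] N  lex  "read"
[1,3] NP\N  >  k=2
[3,4] S  lex  "song"
[4,5] (NP\(NP\N))\S  lex  "slowly"
[3,5] NP\(NP\N)  <  k=4
[1,5] NP  <  k=3
[0,5] S  >  k=1

[0,5] S   >
  [0,1] "that" : S/NP
  [1,5] NP   <
    [1,3] NP\N   >
      [1,2] "built" : (NP\N)/N
      [2,3] "read" : N
    [3,5] NP\(NP\N)   <
      [3,4] "song" : S
      [4,5] "slowly" : (NP\(NP\N))\S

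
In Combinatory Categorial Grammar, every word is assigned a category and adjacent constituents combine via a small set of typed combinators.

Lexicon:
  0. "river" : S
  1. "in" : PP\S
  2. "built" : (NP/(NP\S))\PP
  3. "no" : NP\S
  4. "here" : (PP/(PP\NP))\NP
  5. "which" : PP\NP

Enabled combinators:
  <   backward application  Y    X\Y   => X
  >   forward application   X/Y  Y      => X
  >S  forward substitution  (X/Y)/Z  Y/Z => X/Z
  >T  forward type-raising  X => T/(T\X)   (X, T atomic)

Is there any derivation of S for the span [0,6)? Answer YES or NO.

NO

S PP\S (NP/(NP\S))\PP NP\S (PP/(PP\NP))\NP PP\NP
CKY chart[0,6] = {N/(N\PP), NP/(NP\PP), PP, PP/(PP\PP), S/(S\PP)}; S ∉ chart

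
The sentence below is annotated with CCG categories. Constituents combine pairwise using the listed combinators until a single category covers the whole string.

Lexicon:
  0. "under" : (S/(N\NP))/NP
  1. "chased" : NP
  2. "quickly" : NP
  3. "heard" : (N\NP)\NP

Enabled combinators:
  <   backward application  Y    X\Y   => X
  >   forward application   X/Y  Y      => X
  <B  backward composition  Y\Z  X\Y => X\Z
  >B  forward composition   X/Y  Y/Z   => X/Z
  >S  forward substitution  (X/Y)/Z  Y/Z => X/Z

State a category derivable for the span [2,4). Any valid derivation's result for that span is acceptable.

N\NP

[0,4] S   >
  [0,2] S/(N\NP)   >
    [0,1] "under" : (S/(N\NP))/NP
    [1,2] "chased" : NP
  [2,4] N\NP   <
    [2,3] "quickly" : NP
    [3,4] "heard" : (N\NP)\NP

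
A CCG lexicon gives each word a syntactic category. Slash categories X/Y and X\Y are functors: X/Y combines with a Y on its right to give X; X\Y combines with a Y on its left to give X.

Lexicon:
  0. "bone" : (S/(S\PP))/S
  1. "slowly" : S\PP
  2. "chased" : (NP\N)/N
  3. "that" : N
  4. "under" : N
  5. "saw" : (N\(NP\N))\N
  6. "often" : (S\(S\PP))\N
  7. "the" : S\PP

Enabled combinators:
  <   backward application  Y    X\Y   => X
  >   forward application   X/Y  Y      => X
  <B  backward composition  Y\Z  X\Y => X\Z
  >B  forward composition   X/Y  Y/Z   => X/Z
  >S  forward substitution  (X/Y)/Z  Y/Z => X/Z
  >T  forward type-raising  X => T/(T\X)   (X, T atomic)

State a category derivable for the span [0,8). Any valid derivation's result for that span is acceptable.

S

[0,8] S   >
  [0,7] S/(S\PP)   >
    [0,1] "bone" : (S/(S\PP))/S
    [1,7] S   <
      [1,2] "slowly" : S\PP
      [2,7] S\(S\PP)   <
        [2,6] N   <
          [2,4] NP\N   >
            [2,3] "chased" : (NP\N)/N
            [3,4] "that" : N
          [4,6] N\(NP\N)   <
            [4,5] "under" : N
            [5,6] "saw" : (N\(NP\N))\N
        [6,7] "often" : (S\(S\PP))\N
  [7,8] "the" : S\PP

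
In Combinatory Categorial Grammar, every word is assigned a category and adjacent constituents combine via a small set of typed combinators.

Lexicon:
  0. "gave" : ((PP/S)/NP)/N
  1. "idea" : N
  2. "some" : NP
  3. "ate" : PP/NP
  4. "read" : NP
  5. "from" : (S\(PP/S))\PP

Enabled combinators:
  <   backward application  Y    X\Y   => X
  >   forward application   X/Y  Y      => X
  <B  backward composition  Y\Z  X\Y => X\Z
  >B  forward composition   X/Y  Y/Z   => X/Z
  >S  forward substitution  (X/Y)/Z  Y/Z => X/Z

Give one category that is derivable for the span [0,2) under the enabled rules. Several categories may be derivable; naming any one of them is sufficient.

(PP/S)/NP

[0,6] S   <
  [0,3] PP/S   >
    [0,2] (PP/S)/NP   >
      [0,1] "gave" : ((PP/S)/NP)/N
      [1,2] "idea" : N
    [2,3] "some" : NP
  [3,6] S\(PP/S)   <
    [3,5] PP   >
      [3,4] "ate" : PP/NP
      [4,5] "read" : NP
    [5,6] "from" : (S\(PP/S))\PP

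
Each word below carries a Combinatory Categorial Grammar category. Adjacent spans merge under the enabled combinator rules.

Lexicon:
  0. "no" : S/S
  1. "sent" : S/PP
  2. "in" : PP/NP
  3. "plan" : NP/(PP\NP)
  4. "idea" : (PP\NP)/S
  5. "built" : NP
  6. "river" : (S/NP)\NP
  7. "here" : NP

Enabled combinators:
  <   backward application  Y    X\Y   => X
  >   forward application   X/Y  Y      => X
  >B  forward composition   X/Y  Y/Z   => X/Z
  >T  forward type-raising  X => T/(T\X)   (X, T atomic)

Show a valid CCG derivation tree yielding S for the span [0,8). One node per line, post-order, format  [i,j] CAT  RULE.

[0,8] S   >
  [0,3] S/NP   >B
    [0,2] S/PP   >B
      [0,1] "no" : S/S
      [1,2] "sent" : S/PP
    [2,3] "in" : PP/NP
  [3,8] NP   >
    [3,5] NP/S   >B
      [3,4] "plan" : NP/(PP\NP)
      [4,5] "idea" : (PP\NP)/S
    [5,8] S   >
      [5,7] S/NP   <
        [5,6] "built" : NP
        [6,7] "river" : (S/NP)\NP
      [7,8] "here" : NP

[0,1] S/S  lex  "no"
[1,2] S/PP  lex  "sent"
[0,2] S/PP  >B  k=1
[2,3] PP/NP  lex  "in"
[0,3] S/NP  >B  k=2
[3,4] NP/(PP\NP)  lex  "plan"
[4,5] (PP\NP)/S  lex  "idea"
[3,5] NP/S  >B  k=4
[5,6] NP  lex  "built"
[6,7] (S/NP)\NP  lex  "river"
[5,7] S/NP  <  k=6
[7,8] NP  lex  "here"
[5,8] S  >  k=7
[3,8] NP  >  k=5
[0,8] S  >  k=3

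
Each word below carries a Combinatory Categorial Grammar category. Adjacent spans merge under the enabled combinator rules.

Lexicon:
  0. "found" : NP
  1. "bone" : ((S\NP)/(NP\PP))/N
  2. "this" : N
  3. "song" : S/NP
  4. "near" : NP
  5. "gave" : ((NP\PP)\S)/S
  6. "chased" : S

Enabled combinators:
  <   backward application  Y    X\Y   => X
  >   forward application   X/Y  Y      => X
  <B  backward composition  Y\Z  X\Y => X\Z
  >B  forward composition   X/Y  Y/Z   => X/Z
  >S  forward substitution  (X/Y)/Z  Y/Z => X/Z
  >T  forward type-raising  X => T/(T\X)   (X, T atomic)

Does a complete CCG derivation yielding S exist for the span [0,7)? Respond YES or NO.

YES

[0,7] S   >
  [0,1] S/(S\NP)   >T
    [0,1] "found" : NP
  [1,7] S\NP   >
    [1,3] (S\NP)/(NP\PP)   >
      [1,2] "bone" : ((S\NP)/(NP\PP))/N
      [2,3] "this" : N
    [3,7] NP\PP   <
      [3,5] S   >
        [3,4] "song" : S/NP
        [4,5] "near" : NP
      [5,7] (NP\PP)\S   >
        [5,6] "gave" : ((NP\PP)\S)/S
        [6,7] "chased" : S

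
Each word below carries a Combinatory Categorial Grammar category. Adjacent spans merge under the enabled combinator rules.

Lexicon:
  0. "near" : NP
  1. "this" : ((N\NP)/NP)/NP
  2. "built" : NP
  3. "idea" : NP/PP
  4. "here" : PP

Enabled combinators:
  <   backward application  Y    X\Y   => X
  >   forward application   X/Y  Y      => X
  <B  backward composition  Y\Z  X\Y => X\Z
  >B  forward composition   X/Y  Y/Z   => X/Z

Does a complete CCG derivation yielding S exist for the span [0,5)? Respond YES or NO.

NP ((N\NP)/NP)/NP NP NP/PP PP
CKY chart[0,5] = {N}; S ∉ chart

NO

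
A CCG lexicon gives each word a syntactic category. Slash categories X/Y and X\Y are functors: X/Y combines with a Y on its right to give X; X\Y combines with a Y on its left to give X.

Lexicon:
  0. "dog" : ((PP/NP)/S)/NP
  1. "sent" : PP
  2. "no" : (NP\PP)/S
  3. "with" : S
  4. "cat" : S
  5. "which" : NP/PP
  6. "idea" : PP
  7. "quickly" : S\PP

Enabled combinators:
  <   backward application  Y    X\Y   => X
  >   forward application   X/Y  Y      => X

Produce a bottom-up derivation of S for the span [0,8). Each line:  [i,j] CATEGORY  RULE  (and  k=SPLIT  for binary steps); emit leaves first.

[0,8] S   <
  [0,7] PP   >
    [0,5] PP/NP   >
      [0,4] (PP/NP)/S   >
        [0,1] "dog" : ((PP/NP)/S)/NP
        [1,4] NP   <
          [1,2] "sent" : PP
          [2,4] NP\PP   >
            [2,3] "no" : (NP\PP)/S
            [3,4] "with" : S
      [4,5] "cat" : S
    [5,7] NP   >
      [5,6] "which" : NP/PP
      [6,7] "idea" : PP
  [7,8] "quickly" : S\PP

[0,1] ((PP/NP)/S)/NP  lex  "dog"
[1,2] PP  lex  "sent"
[2,3] (NP\PP)/S  lex  "no"
[3,4] S  lex  "with"
[2,4] NP\PP  >  k=3
[1,4] NP  <  k=2
[0,4] (PP/NP)/S  >  k=1
[4,5] S  lex  "cat"
[0,5] PP/NP  >  k=4
[5,6] NP/PP  lex  "which"
[6,7] PP  lex  "idea"
[5,7] NP  >  k=6
[0,7] PP  >  k=5
[7,8] S\PP  lex  "quickly"
[0,8] S  <  k=7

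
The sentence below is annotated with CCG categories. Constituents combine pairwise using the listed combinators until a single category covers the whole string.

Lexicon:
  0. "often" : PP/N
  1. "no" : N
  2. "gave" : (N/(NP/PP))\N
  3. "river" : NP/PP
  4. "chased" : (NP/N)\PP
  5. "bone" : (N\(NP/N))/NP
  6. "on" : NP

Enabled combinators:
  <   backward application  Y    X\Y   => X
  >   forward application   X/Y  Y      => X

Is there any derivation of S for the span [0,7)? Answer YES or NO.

PP/N N (N/(NP/PP))\N NP/PP (NP/N)\PP (N\(NP/N))/NP NP
CKY chart[0,7] = {N}; S ∉ chart

NO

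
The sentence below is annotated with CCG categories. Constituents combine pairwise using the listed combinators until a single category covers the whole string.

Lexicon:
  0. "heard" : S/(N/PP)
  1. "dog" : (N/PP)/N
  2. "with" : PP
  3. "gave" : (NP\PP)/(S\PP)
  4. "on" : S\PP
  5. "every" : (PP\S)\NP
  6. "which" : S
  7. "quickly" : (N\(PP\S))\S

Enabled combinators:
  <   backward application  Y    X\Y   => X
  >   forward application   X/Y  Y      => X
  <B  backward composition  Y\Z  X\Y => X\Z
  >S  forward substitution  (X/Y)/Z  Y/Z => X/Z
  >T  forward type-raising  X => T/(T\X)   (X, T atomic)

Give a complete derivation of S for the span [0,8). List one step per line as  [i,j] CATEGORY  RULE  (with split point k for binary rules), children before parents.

[0,1] S/(N/PP)  lex  "heard"
[1,2] (N/PP)/N  lex  "dog"
[2,3] PP  lex  "with"
[2,3] N/(N\PP)  >T
[3,4] (NP\PP)/(S\PP)  lex  "gave"
[4,5] S\PP  lex  "on"
[3,5] NP\PP  >  k=4
[5,6] (PP\S)\NP  lex  "every"
[6,7] S  lex  "which"
[7,8] (N\(PP\S))\S  lex  "quickly"
[6,8] N\(PP\S)  <  k=7
[5,8] N\NP  <B  k=6
[3,8] N\PP  <B  k=5
[2,8] N  >  k=3
[1,8] N/PP  >  k=2
[0,8] S  >  k=1

[0,8] S   >
  [0,1] "heard" : S/(N/PP)
  [1,8] N/PP   >
    [1,2] "dog" : (N/PP)/N
    [2,8] N   >
      [2,3] N/(N\PP)   >T
        [2,3] "with" : PP
      [3,8] N\PP   <B
        [3,5] NP\PP   >
          [3,4] "gave" : (NP\PP)/(S\PP)
          [4,5] "on" : S\PP
        [5,8] N\NP   <B
          [5,6] "every" : (PP\S)\NP
          [6,8] N\(PP\S)   <
            [6,7] "which" : S
            [7,8] "quickly" : (N\(PP\S))\S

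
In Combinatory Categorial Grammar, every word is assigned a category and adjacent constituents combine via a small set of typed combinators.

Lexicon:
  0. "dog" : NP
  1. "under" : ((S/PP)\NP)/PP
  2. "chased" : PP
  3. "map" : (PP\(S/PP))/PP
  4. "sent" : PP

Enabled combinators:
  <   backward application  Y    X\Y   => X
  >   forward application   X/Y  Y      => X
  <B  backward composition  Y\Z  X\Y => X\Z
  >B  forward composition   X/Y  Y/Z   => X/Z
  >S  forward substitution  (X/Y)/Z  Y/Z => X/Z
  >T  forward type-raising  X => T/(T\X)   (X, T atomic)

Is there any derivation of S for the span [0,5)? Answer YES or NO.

NP ((S/PP)\NP)/PP PP (PP\(S/PP))/PP PP
CKY chart[0,5] = {N/(N\PP), NP/(NP\PP), PP, PP/(PP\PP), S/(S\PP)}; S ∉ chart

NO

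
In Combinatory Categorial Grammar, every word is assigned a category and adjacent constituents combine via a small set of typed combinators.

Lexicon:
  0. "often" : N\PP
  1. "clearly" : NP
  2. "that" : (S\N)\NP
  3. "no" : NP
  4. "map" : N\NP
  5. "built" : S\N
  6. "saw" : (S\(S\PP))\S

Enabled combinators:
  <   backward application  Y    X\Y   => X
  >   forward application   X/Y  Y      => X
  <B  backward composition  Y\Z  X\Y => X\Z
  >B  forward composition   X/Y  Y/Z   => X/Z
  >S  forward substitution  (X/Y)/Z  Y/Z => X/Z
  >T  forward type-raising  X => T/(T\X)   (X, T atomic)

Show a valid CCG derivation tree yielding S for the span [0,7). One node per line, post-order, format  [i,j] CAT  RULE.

[0,7] S   <
  [0,3] S\PP   <B
    [0,1] "often" : N\PP
    [1,3] S\N   <
      [1,2] "clearly" : NP
      [2,3] "that" : (S\N)\NP
  [3,7] S\(S\PP)   <
    [3,6] S   <
      [3,4] "no" : NP
      [4,6] S\NP   <B
        [4,5] "map" : N\NP
        [5,6] "built" : S\N
    [6,7] "saw" : (S\(S\PP))\S

[0,1] N\PP  lex  "often"
[1,2] NP  lex  "clearly"
[2,3] (S\N)\NP  lex  "that"
[1,3] S\N  <  k=2
[0,3] S\PP  <B  k=1
[3,4] NP  lex  "no"
[4,5] N\NP  lex  "map"
[5,6] S\N  lex  "built"
[4,6] S\NP  <B  k=5
[3,6] S  <  k=4
[6,7] (S\(S\PP))\S  lex  "saw"
[3,7] S\(S\PP)  <  k=6
[0,7] S  <  k=3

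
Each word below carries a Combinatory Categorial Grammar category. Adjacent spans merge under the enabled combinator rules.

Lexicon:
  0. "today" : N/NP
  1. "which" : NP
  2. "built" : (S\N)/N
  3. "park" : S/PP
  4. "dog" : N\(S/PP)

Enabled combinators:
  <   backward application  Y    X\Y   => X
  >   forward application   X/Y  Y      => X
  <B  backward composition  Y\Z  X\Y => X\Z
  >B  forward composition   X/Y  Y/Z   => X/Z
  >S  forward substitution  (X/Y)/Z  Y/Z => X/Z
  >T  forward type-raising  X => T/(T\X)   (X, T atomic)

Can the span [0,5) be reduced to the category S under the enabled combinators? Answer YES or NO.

YES

[0,5] S   <
  [0,2] N   >
    [0,1] "today" : N/NP
    [1,2] "which" : NP
  [2,5] S\N   >
    [2,3] "built" : (S\N)/N
    [3,5] N   <
      [3,4] "park" : S/PP
      [4,5] "dog" : N\(S/PP)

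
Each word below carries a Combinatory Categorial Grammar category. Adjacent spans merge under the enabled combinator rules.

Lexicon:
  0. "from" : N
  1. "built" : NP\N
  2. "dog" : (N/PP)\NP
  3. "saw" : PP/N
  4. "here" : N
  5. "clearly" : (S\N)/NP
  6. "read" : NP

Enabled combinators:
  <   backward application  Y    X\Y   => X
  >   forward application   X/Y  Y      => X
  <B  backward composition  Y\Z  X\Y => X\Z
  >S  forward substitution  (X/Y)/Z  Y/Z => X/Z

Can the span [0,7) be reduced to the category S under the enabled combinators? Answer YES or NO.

YES

[0,7] S   <
  [0,5] N   >
    [0,3] N/PP   <
      [0,2] NP   <
        [0,1] "from" : N
        [1,2] "built" : NP\N
      [2,3] "dog" : (N/PP)\NP
    [3,5] PP   >
      [3,4] "saw" : PP/N
      [4,5] "here" : N
  [5,7] S\N   >
    [5,6] "clearly" : (S\N)/NP
    [6,7] "read" : NP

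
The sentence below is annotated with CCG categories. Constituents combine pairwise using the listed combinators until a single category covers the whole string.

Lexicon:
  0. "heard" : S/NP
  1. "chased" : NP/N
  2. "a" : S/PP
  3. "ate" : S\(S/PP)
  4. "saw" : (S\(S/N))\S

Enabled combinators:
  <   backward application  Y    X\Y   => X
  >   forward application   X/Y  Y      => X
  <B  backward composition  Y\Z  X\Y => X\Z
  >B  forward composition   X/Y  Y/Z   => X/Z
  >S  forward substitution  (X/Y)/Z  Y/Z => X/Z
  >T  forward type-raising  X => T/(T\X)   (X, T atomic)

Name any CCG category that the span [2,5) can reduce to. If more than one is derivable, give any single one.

[0,5] S   <
  [0,2] S/N   >B
    [0,1] "heard" : S/NP
    [1,2] "chased" : NP/N
  [2,5] S\(S/N)   <
    [2,4] S   <
      [2,3] "a" : S/PP
      [3,4] "ate" : S\(S/PP)
    [4,5] "saw" : (S\(S/N))\S

S\(S/N)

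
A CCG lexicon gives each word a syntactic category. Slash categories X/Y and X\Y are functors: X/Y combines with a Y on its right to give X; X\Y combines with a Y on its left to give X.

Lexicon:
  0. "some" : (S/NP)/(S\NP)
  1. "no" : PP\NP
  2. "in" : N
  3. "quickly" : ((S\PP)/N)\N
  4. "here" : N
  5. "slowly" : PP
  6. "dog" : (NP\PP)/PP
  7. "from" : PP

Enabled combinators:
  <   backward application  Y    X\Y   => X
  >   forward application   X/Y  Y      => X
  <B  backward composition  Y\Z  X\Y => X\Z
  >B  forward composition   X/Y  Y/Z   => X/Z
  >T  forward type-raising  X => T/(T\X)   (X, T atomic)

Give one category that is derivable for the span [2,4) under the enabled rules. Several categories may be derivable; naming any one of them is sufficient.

[0,8] S   >
  [0,5] S/NP   >
    [0,1] "some" : (S/NP)/(S\NP)
    [1,5] S\NP   <B
      [1,2] "no" : PP\NP
      [2,5] S\PP   >
        [2,4] (S\PP)/N   <
          [2,3] "in" : N
          [3,4] "quickly" : ((S\PP)/N)\N
        [4,5] "here" : N
  [5,8] NP   >
    [5,6] NP/(NP\PP)   >T
      [5,6] "slowly" : PP
    [6,8] NP\PP   >
      [6,7] "dog" : (NP\PP)/PP
      [7,8] "from" : PP

(S\PP)/N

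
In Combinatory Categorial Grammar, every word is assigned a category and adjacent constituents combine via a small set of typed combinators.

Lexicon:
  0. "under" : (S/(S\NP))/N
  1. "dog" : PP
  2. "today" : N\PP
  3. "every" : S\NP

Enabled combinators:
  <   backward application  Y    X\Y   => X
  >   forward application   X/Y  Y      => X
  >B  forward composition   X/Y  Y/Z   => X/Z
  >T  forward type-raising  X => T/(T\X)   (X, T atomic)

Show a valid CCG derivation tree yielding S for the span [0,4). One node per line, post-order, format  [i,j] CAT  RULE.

[0,4] S   >
  [0,3] S/(S\NP)   >
    [0,1] "under" : (S/(S\NP))/N
    [1,3] N   >
      [1,2] N/(N\PP)   >T
        [1,2] "dog" : PP
      [2,3] "today" : N\PP
  [3,4] "every" : S\NP

[0,1] (S/(S\NP))/N  lex  "under"
[1,2] PP  lex  "dog"
[1,2] N/(N\PP)  >T
[2,3] N\PP  lex  "today"
[1,3] N  >  k=2
[0,3] S/(S\NP)  >  k=1
[3,4] S\NP  lex  "every"
[0,4] S  >  k=3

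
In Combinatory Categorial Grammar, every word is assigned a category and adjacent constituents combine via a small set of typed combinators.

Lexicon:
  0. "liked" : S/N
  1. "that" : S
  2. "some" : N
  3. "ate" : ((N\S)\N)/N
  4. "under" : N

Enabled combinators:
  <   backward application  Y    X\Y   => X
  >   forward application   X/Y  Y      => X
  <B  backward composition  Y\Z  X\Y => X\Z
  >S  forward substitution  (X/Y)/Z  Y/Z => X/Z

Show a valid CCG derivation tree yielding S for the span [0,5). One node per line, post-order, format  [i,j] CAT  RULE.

[0,1] S/N  lex  "liked"
[1,2] S  lex  "that"
[2,3] N  lex  "some"
[3,4] ((N\S)\N)/N  lex  "ate"
[4,5] N  lex  "under"
[3,5] (N\S)\N  >  k=4
[2,5] N\S  <  k=3
[1,5] N  <  k=2
[0,5] S  >  k=1

[0,5] S   >
  [0,1] "liked" : S/N
  [1,5] N   <
    [1,2] "that" : S
    [2,5] N\S   <
      [2,3] "some" : N
      [3,5] (N\S)\N   >
        [3,4] "ate" : ((N\S)\N)/N
        [4,5] "under" : N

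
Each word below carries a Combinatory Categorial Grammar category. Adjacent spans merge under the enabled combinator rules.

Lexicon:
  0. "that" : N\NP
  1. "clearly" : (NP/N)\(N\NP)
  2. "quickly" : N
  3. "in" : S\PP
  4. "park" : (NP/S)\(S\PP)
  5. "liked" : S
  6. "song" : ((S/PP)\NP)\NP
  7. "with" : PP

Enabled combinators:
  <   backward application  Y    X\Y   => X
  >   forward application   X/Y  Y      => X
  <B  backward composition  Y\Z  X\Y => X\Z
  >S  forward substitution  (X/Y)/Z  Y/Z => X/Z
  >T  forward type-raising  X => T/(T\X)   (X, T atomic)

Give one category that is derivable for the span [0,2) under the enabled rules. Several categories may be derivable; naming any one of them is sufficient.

[0,8] S   >
  [0,7] S/PP   <
    [0,3] NP   >
      [0,2] NP/N   <
        [0,1] "that" : N\NP
        [1,2] "clearly" : (NP/N)\(N\NP)
      [2,3] "quickly" : N
    [3,7] (S/PP)\NP   <
      [3,6] NP   >
        [3,5] NP/S   <
          [3,4] "in" : S\PP
          [4,5] "park" : (NP/S)\(S\PP)
        [5,6] "liked" : S
      [6,7] "song" : ((S/PP)\NP)\NP
  [7,8] "with" : PP

NP/N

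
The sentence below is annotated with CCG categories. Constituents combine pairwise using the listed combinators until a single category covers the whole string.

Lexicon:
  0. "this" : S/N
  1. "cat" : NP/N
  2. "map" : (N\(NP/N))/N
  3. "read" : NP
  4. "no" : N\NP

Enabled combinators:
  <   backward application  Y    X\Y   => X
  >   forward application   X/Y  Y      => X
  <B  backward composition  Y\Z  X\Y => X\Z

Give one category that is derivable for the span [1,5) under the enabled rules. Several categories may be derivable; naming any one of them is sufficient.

N

[0,5] S   >
  [0,1] "this" : S/N
  [1,5] N   <
    [1,2] "cat" : NP/N
    [2,5] N\(NP/N)   >
      [2,3] "map" : (N\(NP/N))/N
      [3,5] N   <
        [3,4] "read" : NP
        [4,5] "no" : N\NP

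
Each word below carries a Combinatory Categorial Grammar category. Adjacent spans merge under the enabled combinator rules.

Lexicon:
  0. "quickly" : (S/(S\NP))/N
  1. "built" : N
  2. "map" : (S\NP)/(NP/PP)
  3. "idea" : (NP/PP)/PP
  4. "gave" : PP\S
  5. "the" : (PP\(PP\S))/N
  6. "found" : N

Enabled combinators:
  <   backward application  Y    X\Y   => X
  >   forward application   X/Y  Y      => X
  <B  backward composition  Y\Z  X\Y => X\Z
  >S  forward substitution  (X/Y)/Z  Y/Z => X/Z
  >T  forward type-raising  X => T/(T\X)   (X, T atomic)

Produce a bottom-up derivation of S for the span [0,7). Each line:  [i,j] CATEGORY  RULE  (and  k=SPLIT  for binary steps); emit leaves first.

[0,1] (S/(S\NP))/N  lex  "quickly"
[1,2] N  lex  "built"
[0,2] S/(S\NP)  >  k=1
[2,3] (S\NP)/(NP/PP)  lex  "map"
[3,4] (NP/PP)/PP  lex  "idea"
[4,5] PP\S  lex  "gave"
[5,6] (PP\(PP\S))/N  lex  "the"
[6,7] N  lex  "found"
[5,7] PP\(PP\S)  >  k=6
[4,7] PP  <  k=5
[3,7] NP/PP  >  k=4
[2,7] S\NP  >  k=3
[0,7] S  >  k=2

[0,7] S   >
  [0,2] S/(S\NP)   >
    [0,1] "quickly" : (S/(S\NP))/N
    [1,2] "built" : N
  [2,7] S\NP   >
    [2,3] "map" : (S\NP)/(NP/PP)
    [3,7] NP/PP   >
      [3,4] "idea" : (NP/PP)/PP
      [4,7] PP   <
        [4,5] "gave" : PP\S
        [5,7] PP\(PP\S)   >
          [5,6] "the" : (PP\(PP\S))/N
          [6,7] "found" : N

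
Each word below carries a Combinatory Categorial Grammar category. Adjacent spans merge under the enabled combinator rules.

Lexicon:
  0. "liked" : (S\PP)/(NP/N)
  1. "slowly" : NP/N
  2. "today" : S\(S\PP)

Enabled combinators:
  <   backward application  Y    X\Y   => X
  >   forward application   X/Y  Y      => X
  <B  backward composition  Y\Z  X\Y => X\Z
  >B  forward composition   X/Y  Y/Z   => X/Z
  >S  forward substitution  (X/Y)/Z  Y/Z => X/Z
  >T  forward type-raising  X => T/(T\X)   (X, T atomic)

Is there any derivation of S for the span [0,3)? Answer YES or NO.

[0,3] S   <
  [0,2] S\PP   >
    [0,1] "liked" : (S\PP)/(NP/N)
    [1,2] "slowly" : NP/N
  [2,3] "today" : S\(S\PP)

YES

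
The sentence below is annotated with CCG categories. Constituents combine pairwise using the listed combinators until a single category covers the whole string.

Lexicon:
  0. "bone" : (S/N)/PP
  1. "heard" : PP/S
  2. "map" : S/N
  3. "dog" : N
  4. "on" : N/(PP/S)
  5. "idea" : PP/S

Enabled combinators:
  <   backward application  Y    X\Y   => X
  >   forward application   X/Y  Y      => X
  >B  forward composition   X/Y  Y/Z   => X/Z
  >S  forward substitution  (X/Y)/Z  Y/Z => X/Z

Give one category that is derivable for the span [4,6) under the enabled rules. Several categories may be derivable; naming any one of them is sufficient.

N

[0,6] S   >
  [0,4] S/N   >
    [0,1] "bone" : (S/N)/PP
    [1,4] PP   >
      [1,2] "heard" : PP/S
      [2,4] S   >
        [2,3] "map" : S/N
        [3,4] "dog" : N
  [4,6] N   >
    [4,5] "on" : N/(PP/S)
    [5,6] "idea" : PP/S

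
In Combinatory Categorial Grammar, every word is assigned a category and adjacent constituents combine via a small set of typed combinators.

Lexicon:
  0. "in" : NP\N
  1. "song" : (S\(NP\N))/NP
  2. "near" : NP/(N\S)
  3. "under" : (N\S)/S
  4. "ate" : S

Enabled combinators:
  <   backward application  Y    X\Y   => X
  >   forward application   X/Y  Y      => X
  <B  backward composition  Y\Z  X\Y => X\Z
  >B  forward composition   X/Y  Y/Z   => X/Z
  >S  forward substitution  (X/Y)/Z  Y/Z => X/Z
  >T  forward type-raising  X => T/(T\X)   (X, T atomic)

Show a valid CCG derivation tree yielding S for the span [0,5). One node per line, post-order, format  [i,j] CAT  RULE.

[0,1] NP\N  lex  "in"
[1,2] (S\(NP\N))/NP  lex  "song"
[2,3] NP/(N\S)  lex  "near"
[3,4] (N\S)/S  lex  "under"
[2,4] NP/S  >B  k=3
[4,5] S  lex  "ate"
[2,5] NP  >  k=4
[1,5] S\(NP\N)  >  k=2
[0,5] S  <  k=1

[0,5] S   <
  [0,1] "in" : NP\N
  [1,5] S\(NP\N)   >
    [1,2] "song" : (S\(NP\N))/NP
    [2,5] NP   >
      [2,4] NP/S   >B
        [2,3] "near" : NP/(N\S)
        [3,4] "under" : (N\S)/S
      [4,5] "ate" : S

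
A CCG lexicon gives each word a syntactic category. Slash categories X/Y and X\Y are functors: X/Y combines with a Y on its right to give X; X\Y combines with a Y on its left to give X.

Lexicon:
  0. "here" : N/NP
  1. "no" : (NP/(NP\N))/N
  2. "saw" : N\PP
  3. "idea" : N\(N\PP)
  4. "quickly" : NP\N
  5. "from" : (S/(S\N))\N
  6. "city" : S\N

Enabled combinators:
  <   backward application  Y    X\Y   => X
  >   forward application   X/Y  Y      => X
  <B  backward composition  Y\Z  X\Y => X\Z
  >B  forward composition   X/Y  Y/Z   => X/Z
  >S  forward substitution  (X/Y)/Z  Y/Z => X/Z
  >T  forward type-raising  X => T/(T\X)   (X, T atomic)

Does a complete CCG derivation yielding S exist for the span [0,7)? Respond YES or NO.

[0,7] S   >
  [0,6] S/(S\N)   <
    [0,5] N   >
      [0,1] "here" : N/NP
      [1,5] NP   >
        [1,4] NP/(NP\N)   >
          [1,2] "no" : (NP/(NP\N))/N
          [2,4] N   <
            [2,3] "saw" : N\PP
            [3,4] "idea" : N\(N\PP)
        [4,5] "quickly" : NP\N
    [5,6] "from" : (S/(S\N))\N
  [6,7] "city" : S\N

YES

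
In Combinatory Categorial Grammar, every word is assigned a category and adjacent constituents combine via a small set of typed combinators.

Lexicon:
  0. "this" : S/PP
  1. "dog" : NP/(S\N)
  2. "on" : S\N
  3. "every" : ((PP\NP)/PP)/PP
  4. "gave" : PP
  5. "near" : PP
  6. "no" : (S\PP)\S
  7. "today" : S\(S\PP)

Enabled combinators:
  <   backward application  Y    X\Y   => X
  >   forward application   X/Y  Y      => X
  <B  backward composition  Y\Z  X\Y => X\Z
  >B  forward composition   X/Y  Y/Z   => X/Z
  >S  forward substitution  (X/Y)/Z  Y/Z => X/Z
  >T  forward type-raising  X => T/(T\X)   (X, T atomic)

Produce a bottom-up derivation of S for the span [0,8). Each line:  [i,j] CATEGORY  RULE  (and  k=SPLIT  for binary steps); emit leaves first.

[0,1] S/PP  lex  "this"
[1,2] NP/(S\N)  lex  "dog"
[2,3] S\N  lex  "on"
[1,3] NP  >  k=2
[3,4] ((PP\NP)/PP)/PP  lex  "every"
[4,5] PP  lex  "gave"
[3,5] (PP\NP)/PP  >  k=4
[5,6] PP  lex  "near"
[3,6] PP\NP  >  k=5
[1,6] PP  <  k=3
[0,6] S  >  k=1
[6,7] (S\PP)\S  lex  "no"
[0,7] S\PP  <  k=6
[7,8] S\(S\PP)  lex  "today"
[0,8] S  <  k=7

[0,8] S   <
  [0,7] S\PP   <
    [0,6] S   >
      [0,1] "this" : S/PP
      [1,6] PP   <
        [1,3] NP   >
          [1,2] "dog" : NP/(S\N)
          [2,3] "on" : S\N
        [3,6] PP\NP   >
          [3,5] (PP\NP)/PP   >
            [3,4] "every" : ((PP\NP)/PP)/PP
            [4,5] "gave" : PP
          [5,6] "near" : PP
    [6,7] "no" : (S\PP)\S
  [7,8] "today" : S\(S\PP)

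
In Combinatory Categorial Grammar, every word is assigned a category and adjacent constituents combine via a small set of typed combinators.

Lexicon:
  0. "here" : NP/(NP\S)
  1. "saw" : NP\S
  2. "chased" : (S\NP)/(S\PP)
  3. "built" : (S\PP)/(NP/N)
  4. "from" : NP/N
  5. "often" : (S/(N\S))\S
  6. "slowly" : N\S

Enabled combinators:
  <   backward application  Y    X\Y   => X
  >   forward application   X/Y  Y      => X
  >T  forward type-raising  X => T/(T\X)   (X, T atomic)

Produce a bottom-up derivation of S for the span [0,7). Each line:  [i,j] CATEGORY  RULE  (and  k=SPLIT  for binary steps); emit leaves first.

[0,1] NP/(NP\S)  lex  "here"
[1,2] NP\S  lex  "saw"
[0,2] NP  >  k=1
[2,3] (S\NP)/(S\PP)  lex  "chased"
[3,4] (S\PP)/(NP/N)  lex  "built"
[4,5] NP/N  lex  "from"
[3,5] S\PP  >  k=4
[2,5] S\NP  >  k=3
[0,5] S  <  k=2
[5,6] (S/(N\S))\S  lex  "often"
[0,6] S/(N\S)  <  k=5
[6,7] N\S  lex  "slowly"
[0,7] S  >  k=6

[0,7] S   >
  [0,6] S/(N\S)   <
    [0,5] S   <
      [0,2] NP   >
        [0,1] "here" : NP/(NP\S)
        [1,2] "saw" : NP\S
      [2,5] S\NP   >
        [2,3] "chased" : (S\NP)/(S\PP)
        [3,5] S\PP   >
          [3,4] "built" : (S\PP)/(NP/N)
          [4,5] "from" : NP/N
    [5,6] "often" : (S/(N\S))\S
  [6,7] "slowly" : N\S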